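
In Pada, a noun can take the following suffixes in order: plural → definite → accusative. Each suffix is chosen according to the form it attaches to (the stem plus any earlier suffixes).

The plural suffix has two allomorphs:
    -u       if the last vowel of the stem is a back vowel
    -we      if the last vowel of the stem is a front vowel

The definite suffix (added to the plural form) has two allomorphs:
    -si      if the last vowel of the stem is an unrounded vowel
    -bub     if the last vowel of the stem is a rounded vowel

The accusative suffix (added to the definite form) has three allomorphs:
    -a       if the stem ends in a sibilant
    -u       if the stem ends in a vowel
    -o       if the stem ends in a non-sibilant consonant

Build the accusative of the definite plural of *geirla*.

*geirla* — last vowel /a/ (a back vowel) → -u → *geirlau*.
The last vowel of the plural form *geirlau* is /u/, which is a rounded vowel, so the definite suffix is -bub, giving *geirlaubub*.
The definite form *geirlaubub* — final sound /b/ (a non-sibilant consonant) → -o → *geirlaububo*.

geirlaububo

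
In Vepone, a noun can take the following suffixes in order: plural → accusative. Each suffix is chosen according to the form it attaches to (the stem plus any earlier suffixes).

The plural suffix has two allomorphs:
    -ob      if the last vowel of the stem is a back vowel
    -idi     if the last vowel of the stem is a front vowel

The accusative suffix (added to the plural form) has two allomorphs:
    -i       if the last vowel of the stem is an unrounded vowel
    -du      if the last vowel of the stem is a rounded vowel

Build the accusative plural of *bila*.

The last vowel of *bila* is /a/, which is a back vowel, so the plural suffix is -ob, giving *bilaob*.
Since the last vowel of the plural form *bilaob* is /o/ (a rounded vowel), it takes -du, giving *bilaobdu*.

bilaobdu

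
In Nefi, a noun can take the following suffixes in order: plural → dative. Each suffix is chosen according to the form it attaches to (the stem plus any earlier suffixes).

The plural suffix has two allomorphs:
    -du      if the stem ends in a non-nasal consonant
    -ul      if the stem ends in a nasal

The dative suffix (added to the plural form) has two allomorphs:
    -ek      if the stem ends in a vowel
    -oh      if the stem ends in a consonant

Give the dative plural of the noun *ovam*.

ovamuloh

Since the final consonant of *ovam* is /m/ (a nasal), it takes -ul, giving *ovamul*.
The plural form *ovamul* — final sound /l/ (a consonant) → -oh → *ovamuloh*.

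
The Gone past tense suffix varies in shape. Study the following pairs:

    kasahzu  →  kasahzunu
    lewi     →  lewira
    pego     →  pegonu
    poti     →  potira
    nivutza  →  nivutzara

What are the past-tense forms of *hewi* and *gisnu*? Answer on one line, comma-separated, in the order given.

hewira, gisnunu

The pattern is rounding harmony: -nu when the last vowel of the stem is a rounded vowel (*kasahzu*, *pego*); -ra when the last vowel of the stem is an unrounded vowel (*lewi*, *poti*, *nivutza*).
*hewi*: last vowel = /i/, an unrounded vowel → -ra → *hewira*.
*gisnu* — last vowel /u/ (a rounded vowel) → -nu → *gisnunu*.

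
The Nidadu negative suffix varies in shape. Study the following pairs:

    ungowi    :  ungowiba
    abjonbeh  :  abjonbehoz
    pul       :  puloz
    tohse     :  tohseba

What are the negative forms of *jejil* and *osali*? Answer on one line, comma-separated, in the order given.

jejiloz, osaliba

The pattern is consonant vs. vowel: -oz when the stem ends in a consonant (*abjonbeh*, *pul*); -ba when the stem ends in a vowel (*ungowi*, *tohse*).
The final sound of *jejil* is /l/, which is a consonant, so the suffix is -oz, giving *jejiloz*.
*osali* — final sound /i/ (a vowel) → -ba → *osaliba*.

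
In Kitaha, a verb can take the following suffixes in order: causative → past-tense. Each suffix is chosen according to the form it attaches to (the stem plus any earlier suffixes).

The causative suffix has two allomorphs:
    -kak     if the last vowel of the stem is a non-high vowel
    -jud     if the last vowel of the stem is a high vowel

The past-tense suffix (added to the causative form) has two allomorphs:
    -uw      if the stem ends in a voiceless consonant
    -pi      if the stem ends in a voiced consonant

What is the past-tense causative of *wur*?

Since the last vowel of *wur* is /u/ (a high vowel), it takes -jud, giving *wurjud*.
The final consonant of the causative form *wurjud* is /d/, which is voiced, so the past-tense suffix is -pi, giving *wurjudpi*.

wurjudpi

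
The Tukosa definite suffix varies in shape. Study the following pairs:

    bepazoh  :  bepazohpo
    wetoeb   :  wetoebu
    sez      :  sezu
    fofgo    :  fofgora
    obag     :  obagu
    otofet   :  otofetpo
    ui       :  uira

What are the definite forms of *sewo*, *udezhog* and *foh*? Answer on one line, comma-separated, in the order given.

Looking at the final sound of each stem: -po when the stem ends in a voiceless consonant (*bepazoh*, *otofet*); -u when the stem ends in a voiced consonant (*wetoeb*, *sez*, *obag*); -ra when the stem ends in a vowel (*fofgo*, *ui*).
Since the final sound of *sewo* is /o/ (a vowel), it takes -ra, giving *sewora*.
The final sound of *udezhog* is /g/, which is a voiced consonant, so the suffix is -u, giving *udezhogu*.
The final sound of *foh* is /h/, which is a voiceless consonant, so the suffix is -po, giving *fohpo*.

sewora, udezhogu, fohpo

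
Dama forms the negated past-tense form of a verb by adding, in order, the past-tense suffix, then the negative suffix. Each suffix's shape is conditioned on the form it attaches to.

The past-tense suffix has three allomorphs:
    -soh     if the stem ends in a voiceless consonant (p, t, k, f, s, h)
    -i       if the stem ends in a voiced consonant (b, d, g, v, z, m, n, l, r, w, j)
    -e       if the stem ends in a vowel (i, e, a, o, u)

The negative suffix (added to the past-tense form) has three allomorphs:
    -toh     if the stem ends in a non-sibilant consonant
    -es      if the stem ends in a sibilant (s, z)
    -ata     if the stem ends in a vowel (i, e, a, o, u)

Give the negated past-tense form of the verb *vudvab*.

vudvabiata

*vudvab* — final sound /b/ (a voiced consonant) → -i → *vudvabi*.
The past-tense form *vudvabi*: final sound = /i/, a vowel → -ata → *vudvabiata*.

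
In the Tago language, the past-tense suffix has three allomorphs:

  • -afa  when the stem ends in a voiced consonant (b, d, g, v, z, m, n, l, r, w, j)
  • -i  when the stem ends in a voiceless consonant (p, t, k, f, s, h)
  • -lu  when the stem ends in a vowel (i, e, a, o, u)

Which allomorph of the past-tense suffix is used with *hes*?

-i

*hes* — final sound /s/ (a voiceless consonant) → -i.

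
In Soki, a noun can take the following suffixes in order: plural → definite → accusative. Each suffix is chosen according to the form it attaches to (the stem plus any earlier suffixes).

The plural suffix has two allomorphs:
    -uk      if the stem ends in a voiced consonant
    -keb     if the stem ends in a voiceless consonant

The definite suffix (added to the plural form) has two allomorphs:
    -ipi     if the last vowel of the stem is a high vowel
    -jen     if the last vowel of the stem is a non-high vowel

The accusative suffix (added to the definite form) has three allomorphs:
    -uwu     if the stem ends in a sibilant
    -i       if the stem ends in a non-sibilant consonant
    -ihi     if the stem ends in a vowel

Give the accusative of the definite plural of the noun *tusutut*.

*tusutut*: final consonant = /t/, voiceless → -keb → *tusututkeb*.
The last vowel of the plural form *tusututkeb* is /e/, which is a non-high vowel, so the definite suffix is -jen, giving *tusututkebjen*.
The final sound of the definite form *tusututkebjen* is /n/, which is a non-sibilant consonant, so the accusative suffix is -i, giving *tusututkebjeni*.

tusututkebjeni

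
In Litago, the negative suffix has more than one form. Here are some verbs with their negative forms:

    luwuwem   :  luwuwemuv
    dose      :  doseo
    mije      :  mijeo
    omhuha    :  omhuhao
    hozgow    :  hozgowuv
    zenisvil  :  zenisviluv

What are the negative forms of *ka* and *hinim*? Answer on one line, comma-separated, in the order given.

The pattern is consonant vs. vowel: -uv when the stem ends in a consonant (*luwuwem*, *hozgow*, *zenisvil*); -o when the stem ends in a vowel (*dose*, *mije*, *omhuha*).
*ka*: final sound = /a/, a vowel → -o → *kao*.
*hinim*: final sound = /m/, a consonant → -uv → *hinimuv*.

kao, hinimuv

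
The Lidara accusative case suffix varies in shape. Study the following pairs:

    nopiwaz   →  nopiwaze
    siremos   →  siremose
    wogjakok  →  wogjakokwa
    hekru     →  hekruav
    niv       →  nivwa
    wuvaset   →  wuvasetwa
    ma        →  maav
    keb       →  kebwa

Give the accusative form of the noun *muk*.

The pattern is sibilance of the final sound: -e when the stem ends in a sibilant (*nopiwaz*, *siremos*); -wa when the stem ends in a non-sibilant consonant (*wogjakok*, *niv*, *wuvaset*, *keb*); -av when the stem ends in a vowel (*hekru*, *ma*).
The final sound of *muk* is /k/, which is a non-sibilant consonant, so the suffix is -wa, giving *mukwa*.

mukwa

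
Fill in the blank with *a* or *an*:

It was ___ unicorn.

a

The indefinite article is chosen by the initial *sound* of the following word, not its spelling.
*unicorn* begins with the sound /juː/ (u pronounced /juː/) — a consonant sound.
So the article is *a*: It was a unicorn.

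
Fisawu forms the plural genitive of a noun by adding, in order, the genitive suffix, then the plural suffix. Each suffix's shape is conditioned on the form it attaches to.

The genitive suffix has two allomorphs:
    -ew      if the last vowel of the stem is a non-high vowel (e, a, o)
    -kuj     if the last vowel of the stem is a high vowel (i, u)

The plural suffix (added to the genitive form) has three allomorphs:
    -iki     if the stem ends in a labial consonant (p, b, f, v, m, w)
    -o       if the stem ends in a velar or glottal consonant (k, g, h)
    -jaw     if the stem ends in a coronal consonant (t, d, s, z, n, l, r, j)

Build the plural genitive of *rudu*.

Since the last vowel of *rudu* is /u/ (a high vowel), it takes -kuj, giving *rudukuj*.
The final consonant of the genitive form *rudukuj* is /j/, which is coronal, so the plural suffix is -jaw, giving *rudukujjaw*.

rudukujjaw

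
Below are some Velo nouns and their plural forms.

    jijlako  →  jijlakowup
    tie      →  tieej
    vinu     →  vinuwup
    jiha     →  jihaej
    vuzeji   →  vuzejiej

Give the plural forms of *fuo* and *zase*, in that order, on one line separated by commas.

The alternation tracks the last vowel of the stem — -wup when the last vowel of the stem is a rounded vowel (*jijlako*, *vinu*); -ej when the last vowel of the stem is an unrounded vowel (*tie*, *jiha*, *vuzeji*).
*fuo* — last vowel /o/ (a rounded vowel) → -wup → *fuowup*.
*zase* — last vowel /e/ (an unrounded vowel) → -ej → *zaseej*.

fuowup, zaseej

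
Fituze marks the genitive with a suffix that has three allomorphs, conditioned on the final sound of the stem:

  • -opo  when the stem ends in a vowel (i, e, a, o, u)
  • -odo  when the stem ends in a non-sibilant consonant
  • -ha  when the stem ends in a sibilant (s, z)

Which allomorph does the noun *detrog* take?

*detrog* — final sound /g/ (a non-sibilant consonant) → -odo.

-odo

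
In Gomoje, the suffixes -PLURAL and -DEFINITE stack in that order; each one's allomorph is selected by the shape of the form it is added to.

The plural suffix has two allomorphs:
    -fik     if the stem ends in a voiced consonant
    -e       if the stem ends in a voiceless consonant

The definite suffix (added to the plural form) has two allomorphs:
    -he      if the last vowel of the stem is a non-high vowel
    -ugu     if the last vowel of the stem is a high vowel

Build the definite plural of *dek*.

dekehe

*dek* — final consonant /k/ (voiceless) → -e → *deke*.
Since the last vowel of the plural form *deke* is /e/ (a non-high vowel), it takes -he, giving *dekehe*.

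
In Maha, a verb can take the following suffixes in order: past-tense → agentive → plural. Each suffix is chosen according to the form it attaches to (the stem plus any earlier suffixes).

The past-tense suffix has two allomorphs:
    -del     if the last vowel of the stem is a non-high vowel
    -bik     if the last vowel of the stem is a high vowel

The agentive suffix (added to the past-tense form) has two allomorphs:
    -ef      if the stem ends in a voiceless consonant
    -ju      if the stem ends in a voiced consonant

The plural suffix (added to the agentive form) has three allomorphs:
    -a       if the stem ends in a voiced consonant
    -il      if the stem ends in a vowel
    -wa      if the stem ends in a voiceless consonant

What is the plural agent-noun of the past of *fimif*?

fimifbikefwa

*fimif*: last vowel = /i/, a high vowel → -bik → *fimifbik*.
The past-tense form *fimifbik*: final consonant = /k/, voiceless → -ef → *fimifbikef*.
The final sound of the agentive form *fimifbikef* is /f/, which is a voiceless consonant, so the plural suffix is -wa, giving *fimifbikefwa*.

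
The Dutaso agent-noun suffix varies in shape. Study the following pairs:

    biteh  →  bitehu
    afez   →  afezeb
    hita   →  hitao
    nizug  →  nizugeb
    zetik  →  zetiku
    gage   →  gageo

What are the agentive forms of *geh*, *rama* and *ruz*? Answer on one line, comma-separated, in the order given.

Looking at the final sound of each stem: -u when the stem ends in a voiceless consonant (*biteh*, *zetik*); -eb when the stem ends in a voiced consonant (*afez*, *nizug*); -o when the stem ends in a vowel (*hita*, *gage*).
*geh* — final sound /h/ (a voiceless consonant) → -u → *gehu*.
*rama* — final sound /a/ (a vowel) → -o → *ramao*.
The final sound of *ruz* is /z/, which is a voiced consonant, so the suffix is -eb, giving *ruzeb*.

gehu, ramao, ruzeb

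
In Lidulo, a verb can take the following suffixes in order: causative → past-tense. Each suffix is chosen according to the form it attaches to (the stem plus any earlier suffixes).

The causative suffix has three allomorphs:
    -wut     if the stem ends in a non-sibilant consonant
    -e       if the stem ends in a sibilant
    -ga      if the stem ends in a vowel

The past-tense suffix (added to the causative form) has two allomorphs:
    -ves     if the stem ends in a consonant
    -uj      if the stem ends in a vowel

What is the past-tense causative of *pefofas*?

pefofaseuj

*pefofas*: final sound = /s/, a sibilant → -e → *pefofase*.
Since the final sound of the causative form *pefofase* is /e/ (a vowel), it takes -uj, giving *pefofaseuj*.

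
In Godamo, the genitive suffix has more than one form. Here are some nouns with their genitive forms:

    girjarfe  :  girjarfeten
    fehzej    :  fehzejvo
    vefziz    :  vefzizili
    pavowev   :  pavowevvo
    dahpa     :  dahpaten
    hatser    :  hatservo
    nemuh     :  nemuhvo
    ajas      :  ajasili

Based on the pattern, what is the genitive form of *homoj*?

Looking at the final sound of each stem: -ili when the stem ends in a sibilant (*vefziz*, *ajas*); -vo when the stem ends in a non-sibilant consonant (*fehzej*, *pavowev*, *hatser*, *nemuh*); -ten when the stem ends in a vowel (*girjarfe*, *dahpa*).
*homoj* — final sound /j/ (a non-sibilant consonant) → -vo → *homojvo*.

homojvo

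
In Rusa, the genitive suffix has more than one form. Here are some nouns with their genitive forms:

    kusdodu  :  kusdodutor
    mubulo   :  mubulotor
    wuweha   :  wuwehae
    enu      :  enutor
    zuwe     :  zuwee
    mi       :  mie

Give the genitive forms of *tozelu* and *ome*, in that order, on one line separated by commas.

The alternation tracks the last vowel of the stem — -tor when the last vowel of the stem is a rounded vowel (*kusdodu*, *mubulo*, *enu*); -e when the last vowel of the stem is an unrounded vowel (*wuweha*, *zuwe*, *mi*).
*tozelu* — last vowel /u/ (a rounded vowel) → -tor → *tozelutor*.
*ome* — last vowel /e/ (an unrounded vowel) → -e → *omee*.

tozelutor, omee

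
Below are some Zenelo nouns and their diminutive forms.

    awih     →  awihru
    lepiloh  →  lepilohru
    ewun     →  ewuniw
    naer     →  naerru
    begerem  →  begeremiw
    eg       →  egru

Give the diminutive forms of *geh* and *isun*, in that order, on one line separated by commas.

gehru, isuniw

Looking at the final consonant of each stem: -iw when the stem ends in a nasal (*ewun*, *begerem*); -ru when the stem ends in a non-nasal consonant (*awih*, *lepiloh*, *naer*, *eg*).
*geh*: final consonant = /h/, non-nasal → -ru → *gehru*.
The final consonant of *isun* is /n/, which is a nasal, so the suffix is -iw, giving *isuniw*.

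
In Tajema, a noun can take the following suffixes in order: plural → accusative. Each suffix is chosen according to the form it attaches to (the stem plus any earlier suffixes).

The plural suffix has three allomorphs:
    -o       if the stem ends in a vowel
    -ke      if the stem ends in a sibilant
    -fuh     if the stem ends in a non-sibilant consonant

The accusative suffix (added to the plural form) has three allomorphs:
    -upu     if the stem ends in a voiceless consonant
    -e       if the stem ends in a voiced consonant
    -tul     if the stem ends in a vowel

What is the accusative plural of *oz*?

ozketul

Since the final sound of *oz* is /z/ (a sibilant), it takes -ke, giving *ozke*.
The plural form *ozke* — final sound /e/ (a vowel) → -tul → *ozketul*.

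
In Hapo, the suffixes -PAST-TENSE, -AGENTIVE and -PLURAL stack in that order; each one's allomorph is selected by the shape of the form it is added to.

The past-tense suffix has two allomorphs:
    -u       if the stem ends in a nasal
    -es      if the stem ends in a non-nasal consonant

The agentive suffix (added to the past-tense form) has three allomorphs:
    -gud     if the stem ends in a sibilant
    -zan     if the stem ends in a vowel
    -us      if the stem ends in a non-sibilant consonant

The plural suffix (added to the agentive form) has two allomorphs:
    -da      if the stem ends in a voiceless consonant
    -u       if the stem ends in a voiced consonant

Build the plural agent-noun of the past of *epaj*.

epajesgudu

*epaj*: final consonant = /j/, non-nasal → -es → *epajes*.
The final sound of the past-tense form *epajes* is /s/, which is a sibilant, so the agentive suffix is -gud, giving *epajesgud*.
Since the final consonant of the agentive form *epajesgud* is /d/ (voiced), it takes -u, giving *epajesgudu*.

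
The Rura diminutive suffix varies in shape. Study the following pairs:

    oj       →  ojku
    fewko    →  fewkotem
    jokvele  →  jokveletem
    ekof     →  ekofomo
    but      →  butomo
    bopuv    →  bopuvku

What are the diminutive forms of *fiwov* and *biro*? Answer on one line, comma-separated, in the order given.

Looking at the final sound of each stem: -omo when the stem ends in a voiceless consonant (*ekof*, *but*); -ku when the stem ends in a voiced consonant (*oj*, *bopuv*); -tem when the stem ends in a vowel (*fewko*, *jokvele*).
*fiwov* — final sound /v/ (a voiced consonant) → -ku → *fiwovku*.
Since the final sound of *biro* is /o/ (a vowel), it takes -tem, giving *birotem*.

fiwovku, birotem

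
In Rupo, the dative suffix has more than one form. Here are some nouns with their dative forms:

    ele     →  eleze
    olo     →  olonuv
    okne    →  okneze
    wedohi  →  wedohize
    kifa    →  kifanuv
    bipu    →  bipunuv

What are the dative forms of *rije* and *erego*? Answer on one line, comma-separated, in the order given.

rijeze, eregonuv

The alternation tracks the last vowel of the stem — -ze when the last vowel of the stem is a front vowel (*ele*, *okne*, *wedohi*); -nuv when the last vowel of the stem is a back vowel (*olo*, *kifa*, *bipu*).
*rije* — last vowel /e/ (a front vowel) → -ze → *rijeze*.
*erego*: last vowel = /o/, a back vowel → -nuv → *eregonuv*.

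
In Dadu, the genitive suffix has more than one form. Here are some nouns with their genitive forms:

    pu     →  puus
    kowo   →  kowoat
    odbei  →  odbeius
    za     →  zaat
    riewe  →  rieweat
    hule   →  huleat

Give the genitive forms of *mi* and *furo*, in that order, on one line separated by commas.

The suffix is conditioned by the last vowel: -us when the last vowel of the stem is a high vowel (*pu*, *odbei*); -at when the last vowel of the stem is a non-high vowel (*kowo*, *za*, *riewe*, *hule*).
The last vowel of *mi* is /i/, which is a high vowel, so the suffix is -us, giving *mius*.
*furo* — last vowel /o/ (a non-high vowel) → -at → *furoat*.

mius, furoat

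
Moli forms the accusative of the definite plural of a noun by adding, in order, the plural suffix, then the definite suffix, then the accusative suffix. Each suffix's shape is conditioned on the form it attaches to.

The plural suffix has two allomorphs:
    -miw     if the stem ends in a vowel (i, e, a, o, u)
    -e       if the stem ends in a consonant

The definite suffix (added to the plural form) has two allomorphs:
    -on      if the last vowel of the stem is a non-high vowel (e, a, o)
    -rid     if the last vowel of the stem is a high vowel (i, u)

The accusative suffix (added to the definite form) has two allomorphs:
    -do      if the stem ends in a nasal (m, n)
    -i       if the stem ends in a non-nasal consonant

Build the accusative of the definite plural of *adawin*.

adawineondo

Since the final sound of *adawin* is /n/ (a consonant), it takes -e, giving *adawine*.
The plural form *adawine*: last vowel = /e/, a non-high vowel → -on → *adawineon*.
The final consonant of the definite form *adawineon* is /n/, which is a nasal, so the accusative suffix is -do, giving *adawineondo*.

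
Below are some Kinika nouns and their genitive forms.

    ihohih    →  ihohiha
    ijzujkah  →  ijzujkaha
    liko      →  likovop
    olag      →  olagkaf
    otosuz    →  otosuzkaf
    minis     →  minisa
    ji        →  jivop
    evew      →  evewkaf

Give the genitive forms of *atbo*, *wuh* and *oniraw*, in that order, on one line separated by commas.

The pattern is voicing of the final sound: -a when the stem ends in a voiceless consonant (*ihohih*, *ijzujkah*, *minis*); -kaf when the stem ends in a voiced consonant (*olag*, *otosuz*, *evew*); -vop when the stem ends in a vowel (*liko*, *ji*).
*atbo*: final sound = /o/, a vowel → -vop → *atbovop*.
Since the final sound of *wuh* is /h/ (a voiceless consonant), it takes -a, giving *wuha*.
Since the final sound of *oniraw* is /w/ (a voiced consonant), it takes -kaf, giving *onirawkaf*.

atbovop, wuha, onirawkaf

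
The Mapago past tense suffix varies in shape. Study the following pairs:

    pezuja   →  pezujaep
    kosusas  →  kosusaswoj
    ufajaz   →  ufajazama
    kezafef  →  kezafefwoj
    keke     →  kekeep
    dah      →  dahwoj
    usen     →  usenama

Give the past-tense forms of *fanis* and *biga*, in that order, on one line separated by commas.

Looking at the final sound of each stem: -woj when the stem ends in a voiceless consonant (*kosusas*, *kezafef*, *dah*); -ama when the stem ends in a voiced consonant (*ufajaz*, *usen*); -ep when the stem ends in a vowel (*pezuja*, *keke*).
*fanis* — final sound /s/ (a voiceless consonant) → -woj → *faniswoj*.
The final sound of *biga* is /a/, which is a vowel, so the suffix is -ep, giving *bigaep*.

faniswoj, bigaep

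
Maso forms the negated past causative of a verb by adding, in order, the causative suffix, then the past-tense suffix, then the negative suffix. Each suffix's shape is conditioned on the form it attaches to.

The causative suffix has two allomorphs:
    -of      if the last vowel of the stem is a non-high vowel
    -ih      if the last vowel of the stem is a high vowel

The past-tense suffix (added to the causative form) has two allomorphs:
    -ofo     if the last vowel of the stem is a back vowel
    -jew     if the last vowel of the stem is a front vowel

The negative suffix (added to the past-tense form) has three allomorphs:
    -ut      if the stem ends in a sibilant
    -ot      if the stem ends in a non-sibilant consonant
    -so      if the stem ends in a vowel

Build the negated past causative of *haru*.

Since the last vowel of *haru* is /u/ (a high vowel), it takes -ih, giving *haruih*.
The causative form *haruih*: last vowel = /i/, a front vowel → -jew → *haruihjew*.
The final sound of the past-tense form *haruihjew* is /w/, which is a non-sibilant consonant, so the negative suffix is -ot, giving *haruihjewot*.

haruihjewot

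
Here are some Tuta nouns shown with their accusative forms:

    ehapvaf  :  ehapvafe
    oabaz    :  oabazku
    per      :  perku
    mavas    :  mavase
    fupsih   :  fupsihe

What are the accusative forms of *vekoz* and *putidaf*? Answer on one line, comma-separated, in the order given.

The pattern is voicing of the final consonant: -e when the stem ends in a voiceless consonant (*ehapvaf*, *mavas*, *fupsih*); -ku when the stem ends in a voiced consonant (*oabaz*, *per*).
*vekoz* — final consonant /z/ (voiced) → -ku → *vekozku*.
The final consonant of *putidaf* is /f/, which is voiceless, so the suffix is -e, giving *putidafe*.

vekozku, putidafe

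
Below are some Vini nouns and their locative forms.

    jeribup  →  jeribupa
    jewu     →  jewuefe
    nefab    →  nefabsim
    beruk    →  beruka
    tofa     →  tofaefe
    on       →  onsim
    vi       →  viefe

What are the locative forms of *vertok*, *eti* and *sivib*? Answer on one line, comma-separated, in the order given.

The suffix is conditioned by the final sound: -a when the stem ends in a voiceless consonant (*jeribup*, *beruk*); -sim when the stem ends in a voiced consonant (*nefab*, *on*); -efe when the stem ends in a vowel (*jewu*, *tofa*, *vi*).
*vertok*: final sound = /k/, a voiceless consonant → -a → *vertoka*.
*eti* — final sound /i/ (a vowel) → -efe → *etiefe*.
Since the final sound of *sivib* is /b/ (a voiced consonant), it takes -sim, giving *sivibsim*.

vertoka, etiefe, sivibsim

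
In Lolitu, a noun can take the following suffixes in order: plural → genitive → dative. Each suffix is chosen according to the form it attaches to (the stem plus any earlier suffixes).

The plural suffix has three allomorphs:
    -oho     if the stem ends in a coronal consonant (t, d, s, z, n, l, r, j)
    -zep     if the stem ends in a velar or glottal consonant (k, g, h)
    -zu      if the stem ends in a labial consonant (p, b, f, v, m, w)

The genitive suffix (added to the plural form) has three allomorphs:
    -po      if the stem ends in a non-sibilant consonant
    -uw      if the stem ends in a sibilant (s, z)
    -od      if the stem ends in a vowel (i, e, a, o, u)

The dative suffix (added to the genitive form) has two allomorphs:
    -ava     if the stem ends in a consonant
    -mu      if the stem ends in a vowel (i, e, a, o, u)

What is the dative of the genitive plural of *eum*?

eumzuodava

*eum*: final consonant = /m/, labial → -zu → *eumzu*.
The plural form *eumzu* — final sound /u/ (a vowel) → -od → *eumzuod*.
Since the final sound of the genitive form *eumzuod* is /d/ (a consonant), it takes -ava, giving *eumzuodava*.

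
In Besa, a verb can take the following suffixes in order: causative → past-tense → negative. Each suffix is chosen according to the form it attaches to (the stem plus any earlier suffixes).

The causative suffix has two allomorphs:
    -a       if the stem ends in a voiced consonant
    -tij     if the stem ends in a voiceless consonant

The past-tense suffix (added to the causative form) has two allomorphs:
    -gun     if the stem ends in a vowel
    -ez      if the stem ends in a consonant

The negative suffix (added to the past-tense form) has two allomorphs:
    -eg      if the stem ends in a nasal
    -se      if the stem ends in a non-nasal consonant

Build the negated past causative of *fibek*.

fibektijezse

*fibek* — final consonant /k/ (voiceless) → -tij → *fibektij*.
Since the final sound of the causative form *fibektij* is /j/ (a consonant), it takes -ez, giving *fibektijez*.
The past-tense form *fibektijez*: final consonant = /z/, non-nasal → -se → *fibektijezse*.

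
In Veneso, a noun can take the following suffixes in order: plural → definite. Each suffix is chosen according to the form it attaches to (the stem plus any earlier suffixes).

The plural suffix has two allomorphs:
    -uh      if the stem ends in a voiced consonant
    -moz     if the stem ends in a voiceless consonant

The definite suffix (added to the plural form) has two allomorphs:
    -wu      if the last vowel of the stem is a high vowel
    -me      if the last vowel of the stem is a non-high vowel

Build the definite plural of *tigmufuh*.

The final consonant of *tigmufuh* is /h/, which is voiceless, so the plural suffix is -moz, giving *tigmufuhmoz*.
The last vowel of the plural form *tigmufuhmoz* is /o/, which is a non-high vowel, so the definite suffix is -me, giving *tigmufuhmozme*.

tigmufuhmozme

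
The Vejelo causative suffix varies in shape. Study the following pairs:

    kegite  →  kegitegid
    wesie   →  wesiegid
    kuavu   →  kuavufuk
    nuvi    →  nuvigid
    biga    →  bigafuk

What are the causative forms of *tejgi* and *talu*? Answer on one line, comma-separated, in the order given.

tejgigid, talufuk

The suffix is conditioned by the last vowel: -gid when the last vowel of the stem is a front vowel (*kegite*, *wesie*, *nuvi*); -fuk when the last vowel of the stem is a back vowel (*kuavu*, *biga*).
Since the last vowel of *tejgi* is /i/ (a front vowel), it takes -gid, giving *tejgigid*.
Since the last vowel of *talu* is /u/ (a back vowel), it takes -fuk, giving *talufuk*.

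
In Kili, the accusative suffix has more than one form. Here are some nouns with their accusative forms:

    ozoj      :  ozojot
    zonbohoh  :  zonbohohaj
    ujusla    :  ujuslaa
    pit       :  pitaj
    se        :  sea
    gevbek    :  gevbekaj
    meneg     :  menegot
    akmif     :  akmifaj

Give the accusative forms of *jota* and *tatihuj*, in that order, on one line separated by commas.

The pattern is voicing of the final sound: -aj when the stem ends in a voiceless consonant (*zonbohoh*, *pit*, *gevbek*, *akmif*); -ot when the stem ends in a voiced consonant (*ozoj*, *meneg*); -a when the stem ends in a vowel (*ujusla*, *se*).
The final sound of *jota* is /a/, which is a vowel, so the suffix is -a, giving *jotaa*.
*tatihuj* — final sound /j/ (a voiced consonant) → -ot → *tatihujot*.

jotaa, tatihujot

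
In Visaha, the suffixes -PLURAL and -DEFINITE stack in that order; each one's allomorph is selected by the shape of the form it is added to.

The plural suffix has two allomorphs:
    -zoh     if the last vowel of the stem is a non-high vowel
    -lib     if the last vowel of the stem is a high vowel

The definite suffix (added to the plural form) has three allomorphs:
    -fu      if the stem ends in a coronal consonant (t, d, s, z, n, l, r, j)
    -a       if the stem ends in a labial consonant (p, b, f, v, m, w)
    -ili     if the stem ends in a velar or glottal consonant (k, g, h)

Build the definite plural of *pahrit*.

pahritliba

*pahrit*: last vowel = /i/, a high vowel → -lib → *pahritlib*.
The plural form *pahritlib* — final consonant /b/ (labial) → -a → *pahritliba*.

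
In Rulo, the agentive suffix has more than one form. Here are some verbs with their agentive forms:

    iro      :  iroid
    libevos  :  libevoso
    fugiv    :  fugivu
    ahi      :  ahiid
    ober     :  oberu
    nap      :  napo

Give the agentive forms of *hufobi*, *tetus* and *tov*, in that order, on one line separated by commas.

The pattern is voicing of the final sound: -o when the stem ends in a voiceless consonant (*libevos*, *nap*); -u when the stem ends in a voiced consonant (*fugiv*, *ober*); -id when the stem ends in a vowel (*iro*, *ahi*).
*hufobi* — final sound /i/ (a vowel) → -id → *hufobiid*.
*tetus* — final sound /s/ (a voiceless consonant) → -o → *tetuso*.
Since the final sound of *tov* is /v/ (a voiced consonant), it takes -u, giving *tovu*.

hufobiid, tetuso, tovu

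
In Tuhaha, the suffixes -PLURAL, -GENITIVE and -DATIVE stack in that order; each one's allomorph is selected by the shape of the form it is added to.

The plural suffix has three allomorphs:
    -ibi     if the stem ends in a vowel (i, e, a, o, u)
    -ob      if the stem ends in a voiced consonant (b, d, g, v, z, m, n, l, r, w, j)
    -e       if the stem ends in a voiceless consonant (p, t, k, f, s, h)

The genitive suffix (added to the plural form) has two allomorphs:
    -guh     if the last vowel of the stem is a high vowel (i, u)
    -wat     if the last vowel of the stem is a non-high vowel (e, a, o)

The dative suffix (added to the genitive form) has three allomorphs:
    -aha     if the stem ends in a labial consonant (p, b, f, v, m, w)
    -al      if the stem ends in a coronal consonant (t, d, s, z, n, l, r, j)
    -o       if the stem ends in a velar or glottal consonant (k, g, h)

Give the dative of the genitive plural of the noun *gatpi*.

*gatpi*: final sound = /i/, a vowel → -ibi → *gatpiibi*.
The plural form *gatpiibi*: last vowel = /i/, a high vowel → -guh → *gatpiibiguh*.
Since the final consonant of the genitive form *gatpiibiguh* is /h/ (velar/glottal), it takes -o, giving *gatpiibiguho*.

gatpiibiguho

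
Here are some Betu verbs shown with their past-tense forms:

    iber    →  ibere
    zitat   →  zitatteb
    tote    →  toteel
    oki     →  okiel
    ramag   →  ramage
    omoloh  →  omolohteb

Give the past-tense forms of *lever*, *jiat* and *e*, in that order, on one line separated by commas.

levere, jiatteb, eel

The pattern is voicing of the final sound: -teb when the stem ends in a voiceless consonant (*zitat*, *omoloh*); -e when the stem ends in a voiced consonant (*iber*, *ramag*); -el when the stem ends in a vowel (*tote*, *oki*).
*lever* — final sound /r/ (a voiced consonant) → -e → *levere*.
*jiat*: final sound = /t/, a voiceless consonant → -teb → *jiatteb*.
The final sound of *e* is /e/, which is a vowel, so the suffix is -el, giving *eel*.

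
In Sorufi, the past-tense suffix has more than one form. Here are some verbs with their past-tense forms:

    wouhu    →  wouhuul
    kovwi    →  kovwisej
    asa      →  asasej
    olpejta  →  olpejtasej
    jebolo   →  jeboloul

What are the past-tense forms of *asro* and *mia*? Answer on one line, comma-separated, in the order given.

asroul, miasej

The pattern is rounding harmony: -ul when the last vowel of the stem is a rounded vowel (*wouhu*, *jebolo*); -sej when the last vowel of the stem is an unrounded vowel (*kovwi*, *asa*, *olpejta*).
*asro*: last vowel = /o/, a rounded vowel → -ul → *asroul*.
Since the last vowel of *mia* is /a/ (an unrounded vowel), it takes -sej, giving *miasej*.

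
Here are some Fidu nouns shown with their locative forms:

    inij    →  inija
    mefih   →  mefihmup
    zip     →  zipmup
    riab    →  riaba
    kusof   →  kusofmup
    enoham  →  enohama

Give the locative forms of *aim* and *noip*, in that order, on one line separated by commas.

The pattern is voicing of the final consonant: -mup when the stem ends in a voiceless consonant (*mefih*, *zip*, *kusof*); -a when the stem ends in a voiced consonant (*inij*, *riab*, *enoham*).
*aim* — final consonant /m/ (voiced) → -a → *aima*.
Since the final consonant of *noip* is /p/ (voiceless), it takes -mup, giving *noipmup*.

aima, noipmup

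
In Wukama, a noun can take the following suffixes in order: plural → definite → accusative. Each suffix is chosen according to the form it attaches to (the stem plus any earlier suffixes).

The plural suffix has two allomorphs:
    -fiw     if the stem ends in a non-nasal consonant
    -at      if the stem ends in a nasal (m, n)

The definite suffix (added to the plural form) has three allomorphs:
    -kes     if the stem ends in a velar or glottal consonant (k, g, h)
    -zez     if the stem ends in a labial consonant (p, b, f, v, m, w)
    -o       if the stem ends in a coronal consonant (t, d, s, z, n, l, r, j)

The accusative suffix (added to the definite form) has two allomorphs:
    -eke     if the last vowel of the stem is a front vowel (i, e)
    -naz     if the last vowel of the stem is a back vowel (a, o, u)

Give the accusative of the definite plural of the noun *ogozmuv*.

The final consonant of *ogozmuv* is /v/, which is non-nasal, so the plural suffix is -fiw, giving *ogozmuvfiw*.
The plural form *ogozmuvfiw* — final consonant /w/ (labial) → -zez → *ogozmuvfiwzez*.
The definite form *ogozmuvfiwzez*: last vowel = /e/, a front vowel → -eke → *ogozmuvfiwzezeke*.

ogozmuvfiwzezeke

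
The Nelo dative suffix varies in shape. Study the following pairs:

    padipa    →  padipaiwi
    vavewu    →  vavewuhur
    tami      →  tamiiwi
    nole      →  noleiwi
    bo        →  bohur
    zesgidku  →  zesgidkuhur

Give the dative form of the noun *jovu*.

Looking at the last vowel of each stem: -hur when the last vowel of the stem is a rounded vowel (*vavewu*, *bo*, *zesgidku*); -iwi when the last vowel of the stem is an unrounded vowel (*padipa*, *tami*, *nole*).
The last vowel of *jovu* is /u/, which is a rounded vowel, so the suffix is -hur, giving *jovuhur*.

jovuhur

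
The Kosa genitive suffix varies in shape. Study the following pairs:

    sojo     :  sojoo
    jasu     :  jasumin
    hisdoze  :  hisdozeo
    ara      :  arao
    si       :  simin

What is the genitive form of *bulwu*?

bulwumin

The alternation tracks the last vowel of the stem — -min when the last vowel of the stem is a high vowel (*jasu*, *si*); -o when the last vowel of the stem is a non-high vowel (*sojo*, *hisdoze*, *ara*).
Since the last vowel of *bulwu* is /u/ (a high vowel), it takes -min, giving *bulwumin*.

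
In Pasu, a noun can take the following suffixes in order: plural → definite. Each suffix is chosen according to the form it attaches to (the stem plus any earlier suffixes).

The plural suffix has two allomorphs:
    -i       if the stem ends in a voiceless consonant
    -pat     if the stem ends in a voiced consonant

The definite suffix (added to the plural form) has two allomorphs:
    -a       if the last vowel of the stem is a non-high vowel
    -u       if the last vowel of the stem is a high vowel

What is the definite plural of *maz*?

Since the final consonant of *maz* is /z/ (voiced), it takes -pat, giving *mazpat*.
The plural form *mazpat*: last vowel = /a/, a non-high vowel → -a → *mazpata*.

mazpata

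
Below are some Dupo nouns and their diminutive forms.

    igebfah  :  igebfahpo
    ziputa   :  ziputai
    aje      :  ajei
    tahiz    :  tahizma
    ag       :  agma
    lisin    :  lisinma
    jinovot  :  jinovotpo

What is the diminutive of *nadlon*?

nadlonma

The alternation tracks the final sound of the stem — -po when the stem ends in a voiceless consonant (*igebfah*, *jinovot*); -ma when the stem ends in a voiced consonant (*tahiz*, *ag*, *lisin*); -i when the stem ends in a vowel (*ziputa*, *aje*).
The final sound of *nadlon* is /n/, which is a voiced consonant, so the suffix is -ma, giving *nadlonma*.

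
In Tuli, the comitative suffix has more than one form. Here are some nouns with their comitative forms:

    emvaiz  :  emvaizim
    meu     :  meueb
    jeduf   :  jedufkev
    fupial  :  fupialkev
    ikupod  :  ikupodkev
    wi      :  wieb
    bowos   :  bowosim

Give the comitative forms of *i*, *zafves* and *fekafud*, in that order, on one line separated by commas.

ieb, zafvesim, fekafudkev

The alternation tracks the final sound of the stem — -im when the stem ends in a sibilant (*emvaiz*, *bowos*); -kev when the stem ends in a non-sibilant consonant (*jeduf*, *fupial*, *ikupod*); -eb when the stem ends in a vowel (*meu*, *wi*).
*i*: final sound = /i/, a vowel → -eb → *ieb*.
The final sound of *zafves* is /s/, which is a sibilant, so the suffix is -im, giving *zafvesim*.
Since the final sound of *fekafud* is /d/ (a non-sibilant consonant), it takes -kev, giving *fekafudkev*.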